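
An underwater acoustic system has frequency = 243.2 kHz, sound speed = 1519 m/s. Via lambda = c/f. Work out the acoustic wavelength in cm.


0.62 cm


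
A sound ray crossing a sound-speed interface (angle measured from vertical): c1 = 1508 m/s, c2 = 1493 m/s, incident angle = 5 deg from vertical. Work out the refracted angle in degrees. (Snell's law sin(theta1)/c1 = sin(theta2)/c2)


sin(theta2) = (c2/c1)*sin(theta1) = (1493/1508)*sin(5 deg) = 0.08629
theta2 = arcsin(0.08629) = 4.95

4.95 deg


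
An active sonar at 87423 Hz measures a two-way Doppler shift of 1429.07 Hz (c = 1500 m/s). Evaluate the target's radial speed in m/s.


From fd = 2*f*v/c, v = c*fd/(2*f) = 1500 * 1429.07 / (2*87423) = 12.26

12.26 m/s


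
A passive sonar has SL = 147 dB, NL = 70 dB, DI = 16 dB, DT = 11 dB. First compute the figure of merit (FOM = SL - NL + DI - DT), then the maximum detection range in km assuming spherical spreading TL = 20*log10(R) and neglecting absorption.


Step 1: FOM = SL - NL + DI - DT = 147 - 70 + 16 - 11 = 82 dB
Step 2: at max range FOM = TL = 20*log10(R), so R = 10^(82/20) = 12589.25 m = 12.59 km

12.59 km


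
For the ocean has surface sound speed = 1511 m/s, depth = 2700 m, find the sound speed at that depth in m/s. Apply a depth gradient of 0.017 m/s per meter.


1556.9 m/s


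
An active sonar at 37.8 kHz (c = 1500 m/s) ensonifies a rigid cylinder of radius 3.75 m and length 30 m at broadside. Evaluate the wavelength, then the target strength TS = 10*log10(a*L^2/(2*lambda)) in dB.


Step 1: lambda = c/f = 1500/37800 = 0.03968 m
Step 2: TS = 10*log10(a*L^2/(2*lambda)) = 10*log10(3.75*30^2/(2*0.03968)) = 46.29

46.29 dB


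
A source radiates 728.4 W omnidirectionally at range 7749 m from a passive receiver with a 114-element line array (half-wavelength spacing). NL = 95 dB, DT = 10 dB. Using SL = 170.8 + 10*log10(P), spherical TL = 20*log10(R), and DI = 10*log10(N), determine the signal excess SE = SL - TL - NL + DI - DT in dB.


Step 1: SL = 170.8 + 10*log10(728.4) = 199.42 dB
Step 2: TL = 20*log10(7749) = 77.78 dB
Step 3: DI = 10*log10(114) = 20.57 dB
Step 4: SE = SL - TL - NL + DI - DT = 199.42 - 77.78 - 95 + 20.57 - 10 = 37.21

37.21 dB


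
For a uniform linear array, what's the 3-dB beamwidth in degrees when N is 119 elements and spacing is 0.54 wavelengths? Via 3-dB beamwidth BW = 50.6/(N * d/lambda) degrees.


BW = 50.6 / (119 * 0.54) = 50.6 / 64.26 = 0.79

0.79 deg


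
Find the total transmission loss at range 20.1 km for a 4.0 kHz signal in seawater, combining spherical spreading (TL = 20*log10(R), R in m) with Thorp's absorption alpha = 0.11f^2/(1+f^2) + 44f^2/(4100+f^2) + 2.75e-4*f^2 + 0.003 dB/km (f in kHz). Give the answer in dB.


Step 1 (Thorp): alpha = 0.11*16.0/(1+16.0) + 44*16.0/(4100+16.0) + 2.75e-4*16.0 + 0.003 = 0.282 dB/km
Step 2: TL_spread = 20*log10(20100) = 86.06 dB
Step 3: TL_abs = alpha*R = 0.282 * 20.1 = 5.67 dB
Step 4: TL_total = 86.06 + 5.67 = 91.73

91.73 dB


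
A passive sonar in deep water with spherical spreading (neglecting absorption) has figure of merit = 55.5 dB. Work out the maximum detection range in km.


At max range FOM = TL, so 20*log10(R) = 55.5
R = 10^(55.5/20) = 595.66 m = 0.6 km

0.6 km


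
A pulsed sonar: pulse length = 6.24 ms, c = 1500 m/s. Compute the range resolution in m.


dR = c*tau/2 = 1500 * 6.24e-3 / 2 = 4.68

4.68 m


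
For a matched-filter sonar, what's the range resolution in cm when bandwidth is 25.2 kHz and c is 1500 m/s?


2.98 cm


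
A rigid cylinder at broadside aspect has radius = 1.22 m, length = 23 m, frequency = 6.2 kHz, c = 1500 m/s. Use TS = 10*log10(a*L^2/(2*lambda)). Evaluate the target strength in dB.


lambda = 1500/6200 = 0.24194 m
TS = 10*log10(1.22*23^2/(2*0.24194)) = 31.25

31.25 dB


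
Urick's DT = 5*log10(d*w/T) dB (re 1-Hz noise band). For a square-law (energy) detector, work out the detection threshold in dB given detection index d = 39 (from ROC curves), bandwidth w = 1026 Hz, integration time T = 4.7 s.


19.65 dB


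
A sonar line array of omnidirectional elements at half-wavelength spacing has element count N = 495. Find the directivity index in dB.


26.95 dB


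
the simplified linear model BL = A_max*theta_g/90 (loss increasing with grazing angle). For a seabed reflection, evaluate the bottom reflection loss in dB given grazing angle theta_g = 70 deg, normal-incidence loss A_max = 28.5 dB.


BL = A_max * theta_g / 90 = 28.5 * 70 / 90 = 22.17

22.17 dB


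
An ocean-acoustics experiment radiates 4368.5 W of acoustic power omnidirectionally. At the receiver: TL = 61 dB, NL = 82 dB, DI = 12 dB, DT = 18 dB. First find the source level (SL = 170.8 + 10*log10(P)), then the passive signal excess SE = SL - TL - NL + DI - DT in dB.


Step 1: SL = 170.8 + 10*log10(4368.5) = 207.2 dB
Step 2: SE = SL - TL - NL + DI - DT = 207.2 - 61 - 82 + 12 - 18 = 58.2

58.2 dB


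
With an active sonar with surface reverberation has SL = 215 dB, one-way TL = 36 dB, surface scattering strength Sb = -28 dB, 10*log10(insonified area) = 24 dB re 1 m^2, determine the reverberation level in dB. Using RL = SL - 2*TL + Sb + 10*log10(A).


139 dB


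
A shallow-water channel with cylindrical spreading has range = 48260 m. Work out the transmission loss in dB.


TL = 10*log10(48260) = 46.84

46.84 dB


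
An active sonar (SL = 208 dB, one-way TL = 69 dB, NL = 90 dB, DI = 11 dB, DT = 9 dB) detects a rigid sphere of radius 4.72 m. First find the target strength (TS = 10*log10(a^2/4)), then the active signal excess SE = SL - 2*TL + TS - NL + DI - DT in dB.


Step 1: TS = 10*log10(4.72^2/4) = 7.46 dB
Step 2: SE = SL - 2*TL + TS - NL + DI - DT = 208 - 2*69 + (7.46) - 90 + 11 - 9 = -10.54

-10.54 dB


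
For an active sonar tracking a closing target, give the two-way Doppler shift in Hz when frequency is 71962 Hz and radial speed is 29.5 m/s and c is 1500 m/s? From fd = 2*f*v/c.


fd = 2*f*v/c = 2 * 71962 * 29.5 / 1500 = 2830.51

2830.51 Hz


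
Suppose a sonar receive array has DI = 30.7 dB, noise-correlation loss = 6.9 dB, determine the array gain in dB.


AG = DI - L_corr = 30.7 - 6.9 = 23.8

23.8 dB


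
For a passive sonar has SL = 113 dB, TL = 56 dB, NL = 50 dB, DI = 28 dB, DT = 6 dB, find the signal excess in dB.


29 dB


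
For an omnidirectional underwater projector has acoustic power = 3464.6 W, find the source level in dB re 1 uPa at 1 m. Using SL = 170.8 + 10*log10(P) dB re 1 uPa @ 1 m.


SL = 170.8 + 10*log10(3464.6) = 170.8 + 35.4 = 206.2

206.2 dB


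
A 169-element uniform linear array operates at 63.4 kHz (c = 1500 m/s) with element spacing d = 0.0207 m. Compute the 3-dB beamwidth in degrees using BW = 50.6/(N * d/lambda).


0.34 deg


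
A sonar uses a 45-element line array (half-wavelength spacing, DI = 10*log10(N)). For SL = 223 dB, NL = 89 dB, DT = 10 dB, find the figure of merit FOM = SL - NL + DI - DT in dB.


Step 1: DI = 10*log10(45) = 16.53 dB
Step 2: FOM = SL - NL + DI - DT = 223 - 89 + 16.53 - 10 = 140.53

140.53 dB


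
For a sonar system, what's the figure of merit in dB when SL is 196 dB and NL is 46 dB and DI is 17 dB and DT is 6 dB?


FOM = SL - NL + DI - DT = 196 - 46 + 17 - 6 = 161

161 dB


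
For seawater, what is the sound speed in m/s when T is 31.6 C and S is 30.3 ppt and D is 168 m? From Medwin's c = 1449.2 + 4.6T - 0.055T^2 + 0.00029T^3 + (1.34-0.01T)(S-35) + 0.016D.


c = 1449.2 + 4.6*31.6 - 0.055*31.6^2 + 0.00029*31.6^3 + (1.34 - 0.01*31.6)*(30.3 - 35) + 0.016*168 = 1546.67

1546.67 m/s


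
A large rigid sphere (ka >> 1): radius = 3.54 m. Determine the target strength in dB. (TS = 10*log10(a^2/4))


4.96 dB


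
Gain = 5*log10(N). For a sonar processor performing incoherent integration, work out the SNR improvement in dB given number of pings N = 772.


Gain = 5*log10(772) = 14.44

14.44 dB


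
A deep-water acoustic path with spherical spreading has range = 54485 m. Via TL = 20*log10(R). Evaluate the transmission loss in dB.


TL = 20*log10(54485) = 94.73

94.73 dB


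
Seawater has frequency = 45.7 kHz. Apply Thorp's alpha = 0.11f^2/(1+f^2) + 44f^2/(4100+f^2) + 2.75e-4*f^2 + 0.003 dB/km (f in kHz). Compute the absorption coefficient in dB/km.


15.536 dB/km


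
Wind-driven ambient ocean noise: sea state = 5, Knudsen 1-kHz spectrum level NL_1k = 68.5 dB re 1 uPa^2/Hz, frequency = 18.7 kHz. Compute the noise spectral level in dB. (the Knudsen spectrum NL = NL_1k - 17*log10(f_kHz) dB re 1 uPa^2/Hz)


46.88 dB


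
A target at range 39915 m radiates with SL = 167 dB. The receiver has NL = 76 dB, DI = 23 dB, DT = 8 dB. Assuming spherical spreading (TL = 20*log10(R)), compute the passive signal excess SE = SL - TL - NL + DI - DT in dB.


Step 1: TL = 20*log10(39915) = 92.02 dB
Step 2: SE = 167 - 92.02 - 76 + 23 - 8 = 13.98

13.98 dB


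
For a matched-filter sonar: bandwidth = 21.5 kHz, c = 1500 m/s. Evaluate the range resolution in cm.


3.49 cm


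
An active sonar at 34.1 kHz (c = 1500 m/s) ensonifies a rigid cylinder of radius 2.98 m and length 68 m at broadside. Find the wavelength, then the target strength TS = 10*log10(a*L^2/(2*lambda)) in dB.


Step 1: lambda = c/f = 1500/34100 = 0.04399 m
Step 2: TS = 10*log10(a*L^2/(2*lambda)) = 10*log10(2.98*68^2/(2*0.04399)) = 51.95

51.95 dB


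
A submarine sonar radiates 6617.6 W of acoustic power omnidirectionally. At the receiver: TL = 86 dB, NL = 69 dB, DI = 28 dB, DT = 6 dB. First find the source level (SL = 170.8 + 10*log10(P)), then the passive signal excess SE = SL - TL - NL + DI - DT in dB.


Step 1: SL = 170.8 + 10*log10(6617.6) = 209.01 dB
Step 2: SE = SL - TL - NL + DI - DT = 209.01 - 86 - 69 + 28 - 6 = 76.01

76.01 dB


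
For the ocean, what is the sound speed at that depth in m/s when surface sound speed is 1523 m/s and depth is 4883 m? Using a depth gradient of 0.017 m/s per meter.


c = 1523 + 0.017 * 4883 = 1606.011

1606.011 m/s


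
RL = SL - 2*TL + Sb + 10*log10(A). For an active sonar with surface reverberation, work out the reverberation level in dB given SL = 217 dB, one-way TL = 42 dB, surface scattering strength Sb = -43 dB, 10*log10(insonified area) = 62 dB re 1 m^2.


RL = SL - 2*TL + Sb + 10*log10(A) = 217 - 2*42 + (-43) + 62 = 152

152 dB


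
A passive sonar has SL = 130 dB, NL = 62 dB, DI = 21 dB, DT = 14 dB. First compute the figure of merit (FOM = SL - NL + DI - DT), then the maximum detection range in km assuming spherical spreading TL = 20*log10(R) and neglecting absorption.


Step 1: FOM = SL - NL + DI - DT = 130 - 62 + 21 - 14 = 75 dB
Step 2: at max range FOM = TL = 20*log10(R), so R = 10^(75/20) = 5623.41 m = 5.62 km

5.62 km


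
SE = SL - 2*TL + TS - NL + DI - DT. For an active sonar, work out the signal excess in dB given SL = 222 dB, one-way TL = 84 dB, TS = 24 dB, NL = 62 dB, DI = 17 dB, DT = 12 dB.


SE = SL - 2*TL + TS - NL + DI - DT = 222 - 2*84 + (24) - 62 + 17 - 12 = 21

21 dB


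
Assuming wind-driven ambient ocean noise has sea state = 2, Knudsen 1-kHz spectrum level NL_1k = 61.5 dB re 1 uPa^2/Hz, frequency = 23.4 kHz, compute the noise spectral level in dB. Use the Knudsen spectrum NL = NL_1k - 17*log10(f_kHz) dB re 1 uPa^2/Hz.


NL = NL_1k - 17*log10(f_kHz) = 61.5 - 17*log10(23.4) = 61.5 - (23.28) = 38.22

38.22 dB


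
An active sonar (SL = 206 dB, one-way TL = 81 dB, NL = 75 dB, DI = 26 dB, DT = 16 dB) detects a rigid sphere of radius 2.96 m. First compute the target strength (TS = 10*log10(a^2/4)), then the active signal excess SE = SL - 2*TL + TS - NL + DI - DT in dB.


Step 1: TS = 10*log10(2.96^2/4) = 3.41 dB
Step 2: SE = SL - 2*TL + TS - NL + DI - DT = 206 - 2*81 + (3.41) - 75 + 26 - 16 = -17.59

-17.59 dB


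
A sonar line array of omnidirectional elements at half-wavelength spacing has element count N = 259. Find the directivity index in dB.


24.13 dB


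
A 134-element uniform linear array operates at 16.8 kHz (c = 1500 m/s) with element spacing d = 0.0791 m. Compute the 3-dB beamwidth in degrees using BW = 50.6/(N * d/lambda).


0.43 deg


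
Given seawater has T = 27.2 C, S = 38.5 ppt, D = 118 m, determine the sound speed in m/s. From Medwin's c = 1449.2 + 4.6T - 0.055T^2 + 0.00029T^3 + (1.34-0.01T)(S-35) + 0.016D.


c = 1449.2 + 4.6*27.2 - 0.055*27.2^2 + 0.00029*27.2^3 + (1.34 - 0.01*27.2)*(38.5 - 35) + 0.016*118 = 1545.09

1545.09 m/s


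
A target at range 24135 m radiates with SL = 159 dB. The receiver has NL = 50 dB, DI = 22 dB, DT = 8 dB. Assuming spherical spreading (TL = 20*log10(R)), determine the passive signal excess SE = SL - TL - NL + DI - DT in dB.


Step 1: TL = 20*log10(24135) = 87.65 dB
Step 2: SE = 159 - 87.65 - 50 + 22 - 8 = 35.35

35.35 dB


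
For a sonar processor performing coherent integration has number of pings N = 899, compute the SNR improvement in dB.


Gain = 10*log10(899) = 29.54

29.54 dB


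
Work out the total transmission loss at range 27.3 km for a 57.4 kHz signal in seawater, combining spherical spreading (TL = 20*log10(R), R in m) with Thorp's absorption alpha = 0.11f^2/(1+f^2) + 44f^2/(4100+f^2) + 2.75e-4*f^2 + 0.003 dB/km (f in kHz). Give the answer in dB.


Step 1 (Thorp): alpha = 0.11*3294.76/(1+3294.76) + 44*3294.76/(4100+3294.76) + 2.75e-4*3294.76 + 0.003 = 20.6234 dB/km
Step 2: TL_spread = 20*log10(27300) = 88.72 dB
Step 3: TL_abs = alpha*R = 20.6234 * 27.3 = 563.02 dB
Step 4: TL_total = 88.72 + 563.02 = 651.74

651.74 dB


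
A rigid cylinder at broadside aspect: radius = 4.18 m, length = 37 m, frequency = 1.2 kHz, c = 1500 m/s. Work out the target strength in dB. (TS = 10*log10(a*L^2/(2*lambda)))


33.6 dB


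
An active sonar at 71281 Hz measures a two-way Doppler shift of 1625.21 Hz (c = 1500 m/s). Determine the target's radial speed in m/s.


From fd = 2*f*v/c, v = c*fd/(2*f) = 1500 * 1625.21 / (2*71281) = 17.1

17.1 m/s


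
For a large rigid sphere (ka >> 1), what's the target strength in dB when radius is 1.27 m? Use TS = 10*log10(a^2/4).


TS = 10*log10(1.27^2 / 4) = 10*log10(0.403225) = -3.94

-3.94 dB


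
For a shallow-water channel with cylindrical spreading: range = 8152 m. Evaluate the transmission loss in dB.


TL = 10*log10(8152) = 39.11

39.11 dB


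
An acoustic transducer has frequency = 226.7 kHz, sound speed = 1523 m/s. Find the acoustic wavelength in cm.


0.67 cm


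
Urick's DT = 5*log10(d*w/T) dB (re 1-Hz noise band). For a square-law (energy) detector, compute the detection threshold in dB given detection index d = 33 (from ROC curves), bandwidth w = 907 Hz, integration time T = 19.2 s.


DT = 5*log10(d*w/T) = 5*log10(33 * 907 / 19.2) = 5*log10(1558.91) = 15.96

15.96 dB


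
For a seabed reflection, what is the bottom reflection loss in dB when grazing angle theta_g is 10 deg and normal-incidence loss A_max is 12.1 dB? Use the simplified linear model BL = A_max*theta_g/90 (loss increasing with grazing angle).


BL = A_max * theta_g / 90 = 12.1 * 10 / 90 = 1.34

1.34 dB


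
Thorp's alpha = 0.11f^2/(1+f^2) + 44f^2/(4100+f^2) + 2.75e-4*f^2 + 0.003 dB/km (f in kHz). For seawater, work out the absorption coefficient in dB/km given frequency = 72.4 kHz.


f^2 = 5241.76
alpha = 0.11*5241.76/(1+5241.76) + 44*5241.76/(4100+5241.76) + 2.75e-4*5241.76 + 0.003 = 26.243

26.243 dB/km


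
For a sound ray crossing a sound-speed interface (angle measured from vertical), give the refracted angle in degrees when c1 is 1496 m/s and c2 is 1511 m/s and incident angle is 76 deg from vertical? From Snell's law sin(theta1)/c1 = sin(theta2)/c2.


sin(theta2) = (c2/c1)*sin(theta1) = (1511/1496)*sin(76 deg) = 0.98002
theta2 = arcsin(0.98002) = 78.53

78.53 deg


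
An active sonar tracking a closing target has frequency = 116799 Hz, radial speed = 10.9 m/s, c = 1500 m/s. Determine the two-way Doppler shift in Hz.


fd = 2*f*v/c = 2 * 116799 * 10.9 / 1500 = 1697.48

1697.48 Hz


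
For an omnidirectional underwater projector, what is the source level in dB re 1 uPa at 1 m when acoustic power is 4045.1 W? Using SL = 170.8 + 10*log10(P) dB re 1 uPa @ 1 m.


SL = 170.8 + 10*log10(4045.1) = 170.8 + 36.07 = 206.87

206.87 dB


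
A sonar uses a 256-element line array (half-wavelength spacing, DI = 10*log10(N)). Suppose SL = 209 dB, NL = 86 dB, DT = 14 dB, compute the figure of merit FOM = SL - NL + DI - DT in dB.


Step 1: DI = 10*log10(256) = 24.08 dB
Step 2: FOM = SL - NL + DI - DT = 209 - 86 + 24.08 - 14 = 133.08

133.08 dB


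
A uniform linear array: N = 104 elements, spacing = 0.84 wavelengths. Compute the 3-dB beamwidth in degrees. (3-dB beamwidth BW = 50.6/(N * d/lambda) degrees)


0.58 deg


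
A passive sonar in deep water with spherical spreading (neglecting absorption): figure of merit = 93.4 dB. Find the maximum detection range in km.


At max range FOM = TL, so 20*log10(R) = 93.4
R = 10^(93.4/20) = 46773.51 m = 46.77 km

46.77 km


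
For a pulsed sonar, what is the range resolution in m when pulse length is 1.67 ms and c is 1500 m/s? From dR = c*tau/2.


1.2525 m


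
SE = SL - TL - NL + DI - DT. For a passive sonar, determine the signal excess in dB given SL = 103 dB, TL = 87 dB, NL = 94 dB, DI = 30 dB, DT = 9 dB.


-57 dB


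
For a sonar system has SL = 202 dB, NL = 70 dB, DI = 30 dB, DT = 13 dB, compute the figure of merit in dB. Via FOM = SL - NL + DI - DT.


149 dB


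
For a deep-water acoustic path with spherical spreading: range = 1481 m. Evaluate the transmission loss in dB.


TL = 20*log10(1481) = 63.41

63.41 dB


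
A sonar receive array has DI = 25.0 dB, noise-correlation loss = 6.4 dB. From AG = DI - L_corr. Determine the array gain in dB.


AG = DI - L_corr = 25.0 - 6.4 = 18.6

18.6 dB


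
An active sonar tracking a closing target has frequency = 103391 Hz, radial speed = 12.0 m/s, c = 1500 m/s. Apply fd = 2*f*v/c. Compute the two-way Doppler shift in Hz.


fd = 2*f*v/c = 2 * 103391 * 12.0 / 1500 = 1654.26

1654.26 Hz


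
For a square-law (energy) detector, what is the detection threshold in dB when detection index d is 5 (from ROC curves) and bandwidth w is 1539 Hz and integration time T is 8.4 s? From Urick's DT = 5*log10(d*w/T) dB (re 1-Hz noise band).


14.81 dB


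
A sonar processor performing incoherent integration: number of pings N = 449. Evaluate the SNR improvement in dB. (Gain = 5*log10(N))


Gain = 5*log10(449) = 13.26

13.26 dB


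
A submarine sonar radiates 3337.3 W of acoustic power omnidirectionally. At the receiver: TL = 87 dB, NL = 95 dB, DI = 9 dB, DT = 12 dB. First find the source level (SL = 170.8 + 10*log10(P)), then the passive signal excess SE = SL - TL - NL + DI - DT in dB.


Step 1: SL = 170.8 + 10*log10(3337.3) = 206.03 dB
Step 2: SE = SL - TL - NL + DI - DT = 206.03 - 87 - 95 + 9 - 12 = 21.03

21.03 dB


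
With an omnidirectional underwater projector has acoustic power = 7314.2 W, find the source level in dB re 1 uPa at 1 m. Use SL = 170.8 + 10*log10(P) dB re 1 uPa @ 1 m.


SL = 170.8 + 10*log10(7314.2) = 170.8 + 38.64 = 209.44

209.44 dB


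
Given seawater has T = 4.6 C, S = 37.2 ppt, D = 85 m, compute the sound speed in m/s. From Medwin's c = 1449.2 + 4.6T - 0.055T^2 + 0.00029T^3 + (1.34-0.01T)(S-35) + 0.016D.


c = 1449.2 + 4.6*4.6 - 0.055*4.6^2 + 0.00029*4.6^3 + (1.34 - 0.01*4.6)*(37.2 - 35) + 0.016*85 = 1473.43

1473.43 m/s


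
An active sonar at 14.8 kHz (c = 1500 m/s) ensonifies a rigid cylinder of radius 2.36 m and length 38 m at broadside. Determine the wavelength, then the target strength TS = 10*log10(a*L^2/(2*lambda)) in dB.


Step 1: lambda = c/f = 1500/14800 = 0.10135 m
Step 2: TS = 10*log10(a*L^2/(2*lambda)) = 10*log10(2.36*38^2/(2*0.10135)) = 42.26

42.26 dB


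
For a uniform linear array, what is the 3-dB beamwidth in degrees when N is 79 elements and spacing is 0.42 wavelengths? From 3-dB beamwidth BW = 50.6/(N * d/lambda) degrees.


1.53 deg


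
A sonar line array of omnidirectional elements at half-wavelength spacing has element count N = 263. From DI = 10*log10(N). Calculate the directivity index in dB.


DI = 10*log10(263) = 24.2

24.2 dB


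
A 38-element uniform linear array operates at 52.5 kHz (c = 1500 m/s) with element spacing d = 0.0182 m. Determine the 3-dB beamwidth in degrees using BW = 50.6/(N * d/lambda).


2.09 deg


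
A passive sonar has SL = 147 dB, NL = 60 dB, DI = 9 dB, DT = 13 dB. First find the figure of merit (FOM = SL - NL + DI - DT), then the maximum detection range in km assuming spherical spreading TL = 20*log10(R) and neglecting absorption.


Step 1: FOM = SL - NL + DI - DT = 147 - 60 + 9 - 13 = 83 dB
Step 2: at max range FOM = TL = 20*log10(R), so R = 10^(83/20) = 14125.38 m = 14.13 km

14.13 km


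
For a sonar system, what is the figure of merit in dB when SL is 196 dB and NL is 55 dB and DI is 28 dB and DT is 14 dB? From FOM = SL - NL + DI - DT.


155 dB


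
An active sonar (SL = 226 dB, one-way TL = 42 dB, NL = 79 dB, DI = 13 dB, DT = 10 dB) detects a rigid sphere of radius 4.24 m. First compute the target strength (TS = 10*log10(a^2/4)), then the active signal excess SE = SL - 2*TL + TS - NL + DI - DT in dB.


Step 1: TS = 10*log10(4.24^2/4) = 6.53 dB
Step 2: SE = SL - 2*TL + TS - NL + DI - DT = 226 - 2*42 + (6.53) - 79 + 13 - 10 = 72.53

72.53 dB


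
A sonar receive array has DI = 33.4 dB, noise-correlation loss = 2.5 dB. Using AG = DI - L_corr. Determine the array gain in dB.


AG = DI - L_corr = 33.4 - 2.5 = 30.9

30.9 dB


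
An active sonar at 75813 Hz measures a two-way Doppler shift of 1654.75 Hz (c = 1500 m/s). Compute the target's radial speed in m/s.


16.37 m/s


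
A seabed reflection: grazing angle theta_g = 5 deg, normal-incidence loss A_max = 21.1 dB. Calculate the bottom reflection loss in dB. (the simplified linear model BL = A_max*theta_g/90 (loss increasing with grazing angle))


1.17 dB


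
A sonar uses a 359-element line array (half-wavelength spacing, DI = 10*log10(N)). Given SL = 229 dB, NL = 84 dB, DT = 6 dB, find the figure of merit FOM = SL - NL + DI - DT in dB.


Step 1: DI = 10*log10(359) = 25.55 dB
Step 2: FOM = SL - NL + DI - DT = 229 - 84 + 25.55 - 6 = 164.55

164.55 dB


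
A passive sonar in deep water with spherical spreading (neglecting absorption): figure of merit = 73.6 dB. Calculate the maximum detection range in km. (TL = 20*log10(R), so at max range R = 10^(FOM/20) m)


4.79 km


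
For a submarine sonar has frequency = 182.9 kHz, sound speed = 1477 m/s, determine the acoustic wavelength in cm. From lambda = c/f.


lambda = c/f = 1477 / 182900 = 0.0081 m = 0.81 cm

0.81 cm


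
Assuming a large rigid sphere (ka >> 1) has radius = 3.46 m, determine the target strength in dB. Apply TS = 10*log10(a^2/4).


TS = 10*log10(3.46^2 / 4) = 10*log10(2.9929) = 4.76

4.76 dB


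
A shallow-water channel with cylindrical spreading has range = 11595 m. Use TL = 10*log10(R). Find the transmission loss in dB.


TL = 10*log10(11595) = 40.64

40.64 dB


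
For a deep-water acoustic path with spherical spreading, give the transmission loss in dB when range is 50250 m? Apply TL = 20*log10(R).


TL = 20*log10(50250) = 94.02

94.02 dB


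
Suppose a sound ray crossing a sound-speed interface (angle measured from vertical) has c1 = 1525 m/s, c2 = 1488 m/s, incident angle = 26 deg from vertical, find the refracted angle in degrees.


sin(theta2) = (c2/c1)*sin(theta1) = (1488/1525)*sin(26 deg) = 0.42774
theta2 = arcsin(0.42774) = 25.32

25.32 deg


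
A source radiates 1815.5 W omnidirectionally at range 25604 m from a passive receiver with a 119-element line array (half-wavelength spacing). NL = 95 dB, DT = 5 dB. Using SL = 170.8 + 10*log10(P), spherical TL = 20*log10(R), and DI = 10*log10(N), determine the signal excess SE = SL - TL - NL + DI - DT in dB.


35.98 dB


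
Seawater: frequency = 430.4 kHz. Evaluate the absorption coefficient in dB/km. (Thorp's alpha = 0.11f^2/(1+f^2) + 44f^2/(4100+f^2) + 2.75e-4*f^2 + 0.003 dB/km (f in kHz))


94.102 dB/km


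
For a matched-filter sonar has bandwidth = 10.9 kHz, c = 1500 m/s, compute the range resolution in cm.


dR = c/(2*BW) = 1500 / (2 * 10.9e3) = 0.0688 m = 6.88 cm

6.88 cm


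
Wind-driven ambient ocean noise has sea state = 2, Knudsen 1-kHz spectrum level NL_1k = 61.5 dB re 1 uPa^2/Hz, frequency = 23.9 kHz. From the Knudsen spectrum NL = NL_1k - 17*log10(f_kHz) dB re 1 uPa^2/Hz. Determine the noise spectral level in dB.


NL = NL_1k - 17*log10(f_kHz) = 61.5 - 17*log10(23.9) = 61.5 - (23.43) = 38.07

38.07 dB


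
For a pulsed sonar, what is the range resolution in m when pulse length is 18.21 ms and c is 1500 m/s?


dR = c*tau/2 = 1500 * 18.21e-3 / 2 = 13.6575

13.6575 m


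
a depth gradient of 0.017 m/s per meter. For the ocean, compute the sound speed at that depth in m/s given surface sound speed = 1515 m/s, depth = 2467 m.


c = 1515 + 0.017 * 2467 = 1556.939

1556.939 m/s


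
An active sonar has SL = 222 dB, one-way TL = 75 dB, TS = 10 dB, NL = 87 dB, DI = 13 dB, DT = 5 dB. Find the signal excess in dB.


3 dB


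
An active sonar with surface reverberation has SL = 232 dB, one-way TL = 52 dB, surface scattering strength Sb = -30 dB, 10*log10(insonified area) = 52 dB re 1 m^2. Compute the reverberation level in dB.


RL = SL - 2*TL + Sb + 10*log10(A) = 232 - 2*52 + (-30) + 52 = 150

150 dB


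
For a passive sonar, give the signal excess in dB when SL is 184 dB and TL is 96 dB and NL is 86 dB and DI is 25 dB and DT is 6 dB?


SE = SL - TL - NL + DI - DT = 184 - 96 - 86 + 25 - 6 = 21

21 dB


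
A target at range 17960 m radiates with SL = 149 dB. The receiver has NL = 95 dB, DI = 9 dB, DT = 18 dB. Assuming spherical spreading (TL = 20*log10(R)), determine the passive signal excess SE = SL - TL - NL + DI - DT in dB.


Step 1: TL = 20*log10(17960) = 85.09 dB
Step 2: SE = 149 - 85.09 - 95 + 9 - 18 = -40.09

-40.09 dB


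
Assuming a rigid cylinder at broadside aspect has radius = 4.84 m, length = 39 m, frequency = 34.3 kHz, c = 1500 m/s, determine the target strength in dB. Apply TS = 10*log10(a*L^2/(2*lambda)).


lambda = 1500/34300 = 0.04373 m
TS = 10*log10(4.84*39^2/(2*0.04373)) = 49.25

49.25 dB


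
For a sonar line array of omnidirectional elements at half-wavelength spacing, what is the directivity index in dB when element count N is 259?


DI = 10*log10(259) = 24.13

24.13 dB


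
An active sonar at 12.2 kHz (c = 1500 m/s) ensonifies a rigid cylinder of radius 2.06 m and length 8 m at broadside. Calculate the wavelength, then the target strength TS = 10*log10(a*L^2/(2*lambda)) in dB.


Step 1: lambda = c/f = 1500/12200 = 0.12295 m
Step 2: TS = 10*log10(a*L^2/(2*lambda)) = 10*log10(2.06*8^2/(2*0.12295)) = 27.29

27.29 dB


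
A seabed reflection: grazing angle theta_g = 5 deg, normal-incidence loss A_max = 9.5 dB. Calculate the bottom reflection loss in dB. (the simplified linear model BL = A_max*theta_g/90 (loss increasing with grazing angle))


0.53 dB


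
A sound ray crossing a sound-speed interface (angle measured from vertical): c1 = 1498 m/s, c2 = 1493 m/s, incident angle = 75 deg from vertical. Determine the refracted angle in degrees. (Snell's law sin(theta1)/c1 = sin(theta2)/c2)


74.3 deg


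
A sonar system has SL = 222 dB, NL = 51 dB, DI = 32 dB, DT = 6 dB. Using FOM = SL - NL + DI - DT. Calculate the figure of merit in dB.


FOM = SL - NL + DI - DT = 222 - 51 + 32 - 6 = 197

197 dB


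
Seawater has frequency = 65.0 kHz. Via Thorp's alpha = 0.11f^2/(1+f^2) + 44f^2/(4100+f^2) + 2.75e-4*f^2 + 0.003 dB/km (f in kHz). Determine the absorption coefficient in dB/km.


f^2 = 4225.0
alpha = 0.11*4225.0/(1+4225.0) + 44*4225.0/(4100+4225.0) + 2.75e-4*4225.0 + 0.003 = 23.605

23.605 dB/km


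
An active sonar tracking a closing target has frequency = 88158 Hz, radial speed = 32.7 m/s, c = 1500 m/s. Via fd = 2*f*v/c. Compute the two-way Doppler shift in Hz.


fd = 2*f*v/c = 2 * 88158 * 32.7 / 1500 = 3843.69

3843.69 Hz


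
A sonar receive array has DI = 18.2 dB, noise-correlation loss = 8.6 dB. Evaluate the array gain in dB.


AG = DI - L_corr = 18.2 - 8.6 = 9.6

9.6 dB


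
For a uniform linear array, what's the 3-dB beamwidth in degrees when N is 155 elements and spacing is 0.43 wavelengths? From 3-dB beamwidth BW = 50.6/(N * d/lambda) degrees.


0.76 deg


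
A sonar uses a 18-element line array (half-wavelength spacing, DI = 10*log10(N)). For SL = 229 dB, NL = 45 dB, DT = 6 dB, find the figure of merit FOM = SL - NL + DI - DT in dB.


Step 1: DI = 10*log10(18) = 12.55 dB
Step 2: FOM = SL - NL + DI - DT = 229 - 45 + 12.55 - 6 = 190.55

190.55 dB


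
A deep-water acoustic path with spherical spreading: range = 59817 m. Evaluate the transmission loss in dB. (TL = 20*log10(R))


TL = 20*log10(59817) = 95.54

95.54 dB


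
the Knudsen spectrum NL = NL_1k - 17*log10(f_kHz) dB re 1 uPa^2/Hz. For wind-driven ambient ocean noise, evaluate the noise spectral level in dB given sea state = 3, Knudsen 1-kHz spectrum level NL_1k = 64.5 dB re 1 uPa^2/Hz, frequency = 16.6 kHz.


43.76 dB


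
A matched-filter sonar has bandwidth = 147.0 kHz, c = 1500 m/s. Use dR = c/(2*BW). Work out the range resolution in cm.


dR = c/(2*BW) = 1500 / (2 * 147.0e3) = 0.0051 m = 0.51 cm

0.51 cm


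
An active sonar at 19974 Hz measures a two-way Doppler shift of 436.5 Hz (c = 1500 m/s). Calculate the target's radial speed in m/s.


16.39 m/s


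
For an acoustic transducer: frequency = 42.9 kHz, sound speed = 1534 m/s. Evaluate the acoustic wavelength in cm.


3.58 cm


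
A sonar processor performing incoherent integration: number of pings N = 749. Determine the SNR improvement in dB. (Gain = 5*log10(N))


14.37 dB


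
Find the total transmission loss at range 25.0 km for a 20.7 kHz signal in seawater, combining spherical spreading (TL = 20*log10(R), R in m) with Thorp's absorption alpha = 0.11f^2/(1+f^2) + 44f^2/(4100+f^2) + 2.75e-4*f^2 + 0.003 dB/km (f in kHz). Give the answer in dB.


197.81 dB


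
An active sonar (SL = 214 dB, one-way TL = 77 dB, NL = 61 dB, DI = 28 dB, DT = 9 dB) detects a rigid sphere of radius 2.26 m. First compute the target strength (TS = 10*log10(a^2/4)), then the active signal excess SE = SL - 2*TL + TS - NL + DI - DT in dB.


Step 1: TS = 10*log10(2.26^2/4) = 1.06 dB
Step 2: SE = SL - 2*TL + TS - NL + DI - DT = 214 - 2*77 + (1.06) - 61 + 28 - 9 = 19.06

19.06 dB


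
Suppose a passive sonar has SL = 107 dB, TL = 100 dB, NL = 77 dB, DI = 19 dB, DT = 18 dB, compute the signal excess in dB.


SE = SL - TL - NL + DI - DT = 107 - 100 - 77 + 19 - 18 = -69

-69 dB


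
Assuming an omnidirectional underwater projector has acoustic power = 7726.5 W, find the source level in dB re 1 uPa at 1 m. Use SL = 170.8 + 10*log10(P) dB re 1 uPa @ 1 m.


SL = 170.8 + 10*log10(7726.5) = 170.8 + 38.88 = 209.68

209.68 dB


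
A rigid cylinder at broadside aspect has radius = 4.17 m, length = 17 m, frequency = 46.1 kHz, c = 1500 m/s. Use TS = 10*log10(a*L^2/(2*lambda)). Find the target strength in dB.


42.68 dB


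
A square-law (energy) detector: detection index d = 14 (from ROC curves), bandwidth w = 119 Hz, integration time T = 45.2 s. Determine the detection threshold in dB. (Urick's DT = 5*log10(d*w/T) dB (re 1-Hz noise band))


DT = 5*log10(d*w/T) = 5*log10(14 * 119 / 45.2) = 5*log10(36.86) = 7.83

7.83 dB


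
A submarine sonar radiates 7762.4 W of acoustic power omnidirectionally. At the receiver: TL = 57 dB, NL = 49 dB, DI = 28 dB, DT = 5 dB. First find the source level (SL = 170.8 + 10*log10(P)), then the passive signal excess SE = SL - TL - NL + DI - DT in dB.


Step 1: SL = 170.8 + 10*log10(7762.4) = 209.7 dB
Step 2: SE = SL - TL - NL + DI - DT = 209.7 - 57 - 49 + 28 - 5 = 126.7

126.7 dB


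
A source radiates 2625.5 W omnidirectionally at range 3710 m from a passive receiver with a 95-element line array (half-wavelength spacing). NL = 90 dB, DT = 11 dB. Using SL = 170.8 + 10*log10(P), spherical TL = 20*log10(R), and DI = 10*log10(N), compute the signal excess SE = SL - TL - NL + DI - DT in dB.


Step 1: SL = 170.8 + 10*log10(2625.5) = 204.99 dB
Step 2: TL = 20*log10(3710) = 71.39 dB
Step 3: DI = 10*log10(95) = 19.78 dB
Step 4: SE = SL - TL - NL + DI - DT = 204.99 - 71.39 - 90 + 19.78 - 11 = 52.38

52.38 dB


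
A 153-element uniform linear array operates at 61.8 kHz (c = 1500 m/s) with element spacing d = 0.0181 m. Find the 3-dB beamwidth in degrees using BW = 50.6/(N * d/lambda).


Step 1: lambda = 1500/61800 = 0.02427 m
Step 2: d/lambda = 0.0181/0.02427 = 0.7458
Step 3: BW = 50.6/(N * d/lambda) = 50.6/(153 * 0.7458) = 0.44

0.44 deg


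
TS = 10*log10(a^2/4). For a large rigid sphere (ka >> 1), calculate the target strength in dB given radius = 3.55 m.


TS = 10*log10(3.55^2 / 4) = 10*log10(3.150625) = 4.98

4.98 dB


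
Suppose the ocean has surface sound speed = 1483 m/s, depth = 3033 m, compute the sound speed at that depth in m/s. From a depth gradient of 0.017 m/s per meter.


1534.561 m/s


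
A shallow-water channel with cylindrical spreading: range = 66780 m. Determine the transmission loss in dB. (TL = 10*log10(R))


TL = 10*log10(66780) = 48.25

48.25 dB


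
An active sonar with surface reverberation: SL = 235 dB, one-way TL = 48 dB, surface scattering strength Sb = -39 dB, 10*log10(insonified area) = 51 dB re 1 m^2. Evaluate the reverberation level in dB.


151 dB


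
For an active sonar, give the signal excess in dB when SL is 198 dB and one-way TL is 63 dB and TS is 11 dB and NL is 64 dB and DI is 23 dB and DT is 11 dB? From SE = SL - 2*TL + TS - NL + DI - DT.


SE = SL - 2*TL + TS - NL + DI - DT = 198 - 2*63 + (11) - 64 + 23 - 11 = 31

31 dB


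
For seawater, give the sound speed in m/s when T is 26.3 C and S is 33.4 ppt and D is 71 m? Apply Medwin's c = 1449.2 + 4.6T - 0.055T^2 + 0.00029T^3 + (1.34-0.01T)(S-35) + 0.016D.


c = 1449.2 + 4.6*26.3 - 0.055*26.3^2 + 0.00029*26.3^3 + (1.34 - 0.01*26.3)*(33.4 - 35) + 0.016*71 = 1536.83

1536.83 m/s


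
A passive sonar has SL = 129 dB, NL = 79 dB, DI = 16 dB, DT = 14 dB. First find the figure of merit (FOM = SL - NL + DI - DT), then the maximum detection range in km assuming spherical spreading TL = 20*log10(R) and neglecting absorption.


Step 1: FOM = SL - NL + DI - DT = 129 - 79 + 16 - 14 = 52 dB
Step 2: at max range FOM = TL = 20*log10(R), so R = 10^(52/20) = 398.11 m = 0.4 km

0.4 km


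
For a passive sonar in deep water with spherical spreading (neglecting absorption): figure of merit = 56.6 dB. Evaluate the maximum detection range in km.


At max range FOM = TL, so 20*log10(R) = 56.6
R = 10^(56.6/20) = 676.08 m = 0.68 km

0.68 km


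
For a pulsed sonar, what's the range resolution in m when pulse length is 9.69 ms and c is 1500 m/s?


dR = c*tau/2 = 1500 * 9.69e-3 / 2 = 7.2675

7.2675 m


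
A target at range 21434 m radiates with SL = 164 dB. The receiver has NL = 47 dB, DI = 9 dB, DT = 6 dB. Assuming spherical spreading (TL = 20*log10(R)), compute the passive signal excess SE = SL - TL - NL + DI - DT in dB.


Step 1: TL = 20*log10(21434) = 86.62 dB
Step 2: SE = 164 - 86.62 - 47 + 9 - 6 = 33.38

33.38 dB


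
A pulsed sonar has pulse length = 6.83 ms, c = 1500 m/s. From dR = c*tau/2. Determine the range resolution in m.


dR = c*tau/2 = 1500 * 6.83e-3 / 2 = 5.1225

5.1225 m


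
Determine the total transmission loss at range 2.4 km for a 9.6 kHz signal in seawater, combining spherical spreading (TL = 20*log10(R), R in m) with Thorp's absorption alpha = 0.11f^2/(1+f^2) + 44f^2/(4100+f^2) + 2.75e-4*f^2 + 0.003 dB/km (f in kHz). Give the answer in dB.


70.25 dB


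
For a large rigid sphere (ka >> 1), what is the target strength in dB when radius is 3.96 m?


5.93 dB


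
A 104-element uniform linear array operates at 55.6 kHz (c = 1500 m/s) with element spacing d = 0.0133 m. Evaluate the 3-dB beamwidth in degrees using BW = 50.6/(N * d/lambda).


0.99 deg


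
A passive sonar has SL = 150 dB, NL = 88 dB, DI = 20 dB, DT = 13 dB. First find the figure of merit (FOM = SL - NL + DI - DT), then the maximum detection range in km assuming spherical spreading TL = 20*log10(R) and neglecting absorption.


Step 1: FOM = SL - NL + DI - DT = 150 - 88 + 20 - 13 = 69 dB
Step 2: at max range FOM = TL = 20*log10(R), so R = 10^(69/20) = 2818.38 m = 2.82 km

2.82 km


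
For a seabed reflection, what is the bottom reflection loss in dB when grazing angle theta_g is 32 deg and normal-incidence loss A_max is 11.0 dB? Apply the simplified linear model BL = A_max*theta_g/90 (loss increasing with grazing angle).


BL = A_max * theta_g / 90 = 11.0 * 32 / 90 = 3.91

3.91 dB


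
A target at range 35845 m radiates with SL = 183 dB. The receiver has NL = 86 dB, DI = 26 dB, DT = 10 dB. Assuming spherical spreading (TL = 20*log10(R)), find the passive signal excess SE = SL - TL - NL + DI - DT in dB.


Step 1: TL = 20*log10(35845) = 91.09 dB
Step 2: SE = 183 - 91.09 - 86 + 26 - 10 = 21.91

21.91 dB


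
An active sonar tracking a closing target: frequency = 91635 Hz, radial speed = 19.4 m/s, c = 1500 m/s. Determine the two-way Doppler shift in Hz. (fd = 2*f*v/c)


2370.29 Hz


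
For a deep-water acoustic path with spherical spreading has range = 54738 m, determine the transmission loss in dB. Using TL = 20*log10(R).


TL = 20*log10(54738) = 94.77

94.77 dB


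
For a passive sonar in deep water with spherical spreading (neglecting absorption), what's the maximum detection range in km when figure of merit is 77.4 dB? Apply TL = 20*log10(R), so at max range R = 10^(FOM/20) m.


7.41 km


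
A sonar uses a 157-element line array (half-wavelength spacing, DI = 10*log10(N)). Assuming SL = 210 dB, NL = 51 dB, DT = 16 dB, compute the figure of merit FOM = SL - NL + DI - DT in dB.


Step 1: DI = 10*log10(157) = 21.96 dB
Step 2: FOM = SL - NL + DI - DT = 210 - 51 + 21.96 - 16 = 164.96

164.96 dB


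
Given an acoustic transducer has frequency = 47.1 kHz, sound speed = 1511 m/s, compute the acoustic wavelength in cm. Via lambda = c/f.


lambda = c/f = 1511 / 47100 = 0.0321 m = 3.21 cm

3.21 cm


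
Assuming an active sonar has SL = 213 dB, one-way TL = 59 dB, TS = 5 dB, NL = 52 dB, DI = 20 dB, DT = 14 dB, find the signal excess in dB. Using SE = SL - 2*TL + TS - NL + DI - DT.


54 dB


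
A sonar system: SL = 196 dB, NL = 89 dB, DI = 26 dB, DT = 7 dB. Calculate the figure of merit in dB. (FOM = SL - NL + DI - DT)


FOM = SL - NL + DI - DT = 196 - 89 + 26 - 7 = 126

126 dB


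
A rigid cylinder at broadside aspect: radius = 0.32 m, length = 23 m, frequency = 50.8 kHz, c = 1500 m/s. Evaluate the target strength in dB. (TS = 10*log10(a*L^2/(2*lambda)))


lambda = 1500/50800 = 0.02953 m
TS = 10*log10(0.32*23^2/(2*0.02953)) = 34.57

34.57 dB


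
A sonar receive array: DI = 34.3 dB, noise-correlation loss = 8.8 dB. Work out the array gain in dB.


AG = DI - L_corr = 34.3 - 8.8 = 25.5

25.5 dB


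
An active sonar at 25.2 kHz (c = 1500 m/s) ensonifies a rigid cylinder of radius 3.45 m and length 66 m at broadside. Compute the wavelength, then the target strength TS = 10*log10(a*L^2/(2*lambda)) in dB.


Step 1: lambda = c/f = 1500/25200 = 0.05952 m
Step 2: TS = 10*log10(a*L^2/(2*lambda)) = 10*log10(3.45*66^2/(2*0.05952)) = 51.01

51.01 dB


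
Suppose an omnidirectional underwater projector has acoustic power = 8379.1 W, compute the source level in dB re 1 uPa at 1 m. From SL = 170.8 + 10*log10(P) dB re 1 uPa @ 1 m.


210.03 dB


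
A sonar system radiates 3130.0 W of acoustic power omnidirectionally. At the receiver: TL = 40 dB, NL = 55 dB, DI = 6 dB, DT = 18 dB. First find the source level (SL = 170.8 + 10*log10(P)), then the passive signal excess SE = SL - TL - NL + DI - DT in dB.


Step 1: SL = 170.8 + 10*log10(3130.0) = 205.76 dB
Step 2: SE = SL - TL - NL + DI - DT = 205.76 - 40 - 55 + 6 - 18 = 98.76

98.76 dB
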